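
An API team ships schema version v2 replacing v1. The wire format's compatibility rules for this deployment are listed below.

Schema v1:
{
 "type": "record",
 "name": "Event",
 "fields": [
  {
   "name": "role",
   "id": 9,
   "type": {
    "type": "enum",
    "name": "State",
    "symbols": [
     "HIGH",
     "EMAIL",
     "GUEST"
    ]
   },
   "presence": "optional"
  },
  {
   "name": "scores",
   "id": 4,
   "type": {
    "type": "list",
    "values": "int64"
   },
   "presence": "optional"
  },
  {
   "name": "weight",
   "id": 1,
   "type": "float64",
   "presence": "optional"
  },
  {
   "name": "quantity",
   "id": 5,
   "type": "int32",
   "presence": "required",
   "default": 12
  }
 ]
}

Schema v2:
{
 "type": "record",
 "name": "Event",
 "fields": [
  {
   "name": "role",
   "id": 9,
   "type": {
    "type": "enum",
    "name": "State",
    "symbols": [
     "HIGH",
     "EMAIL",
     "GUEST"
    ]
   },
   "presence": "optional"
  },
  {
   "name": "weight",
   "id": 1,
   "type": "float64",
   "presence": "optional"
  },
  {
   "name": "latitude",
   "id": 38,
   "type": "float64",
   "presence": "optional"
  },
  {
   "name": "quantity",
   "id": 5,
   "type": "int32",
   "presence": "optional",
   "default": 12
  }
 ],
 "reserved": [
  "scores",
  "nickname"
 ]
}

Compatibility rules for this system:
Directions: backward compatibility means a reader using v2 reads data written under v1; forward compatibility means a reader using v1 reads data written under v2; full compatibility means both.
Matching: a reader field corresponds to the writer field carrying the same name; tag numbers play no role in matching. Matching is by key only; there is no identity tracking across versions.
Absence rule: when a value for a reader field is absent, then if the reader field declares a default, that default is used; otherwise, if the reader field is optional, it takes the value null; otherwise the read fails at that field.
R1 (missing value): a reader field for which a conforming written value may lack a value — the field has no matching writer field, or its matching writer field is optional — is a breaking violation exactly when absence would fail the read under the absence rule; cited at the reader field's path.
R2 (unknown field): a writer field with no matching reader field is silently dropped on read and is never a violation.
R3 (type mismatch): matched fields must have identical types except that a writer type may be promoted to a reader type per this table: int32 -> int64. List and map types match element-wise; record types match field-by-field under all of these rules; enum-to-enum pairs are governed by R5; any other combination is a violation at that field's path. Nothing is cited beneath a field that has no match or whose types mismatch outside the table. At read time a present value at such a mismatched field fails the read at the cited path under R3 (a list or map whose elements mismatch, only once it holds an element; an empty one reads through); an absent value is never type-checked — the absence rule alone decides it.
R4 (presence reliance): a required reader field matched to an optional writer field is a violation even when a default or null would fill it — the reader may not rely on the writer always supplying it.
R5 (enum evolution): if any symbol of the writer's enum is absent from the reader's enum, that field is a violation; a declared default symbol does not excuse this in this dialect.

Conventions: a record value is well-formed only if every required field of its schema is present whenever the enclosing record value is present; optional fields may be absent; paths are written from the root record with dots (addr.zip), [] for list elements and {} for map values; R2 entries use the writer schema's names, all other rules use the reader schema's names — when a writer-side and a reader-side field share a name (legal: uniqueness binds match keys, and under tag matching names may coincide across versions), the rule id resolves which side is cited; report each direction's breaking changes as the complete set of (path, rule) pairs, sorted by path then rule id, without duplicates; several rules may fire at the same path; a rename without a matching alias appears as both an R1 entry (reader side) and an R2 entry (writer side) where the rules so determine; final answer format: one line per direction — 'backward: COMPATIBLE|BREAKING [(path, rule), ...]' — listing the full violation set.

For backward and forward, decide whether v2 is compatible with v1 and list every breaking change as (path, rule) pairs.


backward: COMPATIBLE []; forward: BREAKING [(quantity, R4)]

in Event below, arrows point writer -> reader
backward for Event (reader v2, writer v1):
  writer optional, State -> State: reader role maps from writer role
  writer optional, float64 -> float64: reader weight maps from writer weight
  latitude: no writer match
  writer required, int32 -> int32: reader quantity maps from writer quantity
  leftover writer field: scores
  => no violations; backward on Event: COMPATIBLE
forward for Event (reader v1, writer v2):
  writer optional, State -> State: reader role maps from writer role
  scores: no writer match
  writer optional, float64 -> float64: reader weight maps from writer weight
  writer optional, int32 -> int32: reader quantity maps from writer quantity
  leftover writer field: latitude
  rule R4 violated at quantity
  => 1 violation(s): forward is BREAKING for Event


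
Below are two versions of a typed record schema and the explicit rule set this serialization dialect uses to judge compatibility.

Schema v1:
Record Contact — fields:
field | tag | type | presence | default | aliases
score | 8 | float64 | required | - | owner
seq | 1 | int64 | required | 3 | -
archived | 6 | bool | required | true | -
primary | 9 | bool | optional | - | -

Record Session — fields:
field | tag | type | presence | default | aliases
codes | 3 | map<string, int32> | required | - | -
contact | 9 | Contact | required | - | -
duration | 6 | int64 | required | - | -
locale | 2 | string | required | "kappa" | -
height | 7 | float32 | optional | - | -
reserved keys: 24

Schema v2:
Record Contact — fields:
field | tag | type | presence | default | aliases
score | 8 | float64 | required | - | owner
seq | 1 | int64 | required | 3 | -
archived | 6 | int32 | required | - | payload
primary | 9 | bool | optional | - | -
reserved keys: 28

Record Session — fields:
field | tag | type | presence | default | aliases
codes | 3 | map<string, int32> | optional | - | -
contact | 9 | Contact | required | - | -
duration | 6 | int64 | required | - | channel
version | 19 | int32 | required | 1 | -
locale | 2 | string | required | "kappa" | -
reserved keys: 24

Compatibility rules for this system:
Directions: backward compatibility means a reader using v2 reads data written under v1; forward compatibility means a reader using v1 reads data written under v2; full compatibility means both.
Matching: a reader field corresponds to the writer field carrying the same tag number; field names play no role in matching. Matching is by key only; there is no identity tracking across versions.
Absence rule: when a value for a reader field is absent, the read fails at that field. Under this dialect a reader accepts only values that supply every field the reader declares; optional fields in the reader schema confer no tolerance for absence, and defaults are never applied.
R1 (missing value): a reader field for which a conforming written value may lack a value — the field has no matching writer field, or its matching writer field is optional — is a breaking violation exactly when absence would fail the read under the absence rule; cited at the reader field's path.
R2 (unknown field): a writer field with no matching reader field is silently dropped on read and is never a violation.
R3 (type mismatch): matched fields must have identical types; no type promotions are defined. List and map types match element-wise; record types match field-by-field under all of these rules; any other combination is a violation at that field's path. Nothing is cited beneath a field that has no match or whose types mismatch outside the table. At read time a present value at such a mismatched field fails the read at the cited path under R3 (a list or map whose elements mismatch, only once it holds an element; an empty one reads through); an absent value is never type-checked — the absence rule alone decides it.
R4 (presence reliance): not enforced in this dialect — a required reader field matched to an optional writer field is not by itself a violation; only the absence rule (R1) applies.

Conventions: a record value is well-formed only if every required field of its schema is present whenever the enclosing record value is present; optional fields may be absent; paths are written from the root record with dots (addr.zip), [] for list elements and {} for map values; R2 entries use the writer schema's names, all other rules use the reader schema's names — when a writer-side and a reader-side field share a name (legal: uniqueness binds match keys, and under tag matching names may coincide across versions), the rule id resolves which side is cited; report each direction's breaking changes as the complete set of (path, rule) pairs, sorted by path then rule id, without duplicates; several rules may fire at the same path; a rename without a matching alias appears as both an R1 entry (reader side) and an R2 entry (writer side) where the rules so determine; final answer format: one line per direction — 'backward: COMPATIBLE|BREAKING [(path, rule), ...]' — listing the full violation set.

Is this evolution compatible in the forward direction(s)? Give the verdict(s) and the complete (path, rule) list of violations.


forward: BREAKING [(codes, R1), (contact.archived, R3), (contact.primary, R1), (height, R1)]

each type pair in Session: writer, then reader
forward on Session — v1 reading data written by v2:
  writer optional, map<string, int32> -> map<string, int32>: reader codes maps from writer codes
  writer required, Contact -> Contact: reader contact maps from writer contact
  writer required, int64 -> int64: reader duration maps from writer duration
  writer required, string -> string: reader locale maps from writer locale
  height: no writer match
  version (writer side), unknown to reader
  writer required, float64 -> float64: reader contact.score maps from writer contact.score
  writer required, int64 -> int64: reader contact.seq maps from writer contact.seq
  writer required, int32 -> bool: reader contact.archived maps from writer contact.archived
  writer optional, bool -> bool: reader contact.primary maps from writer contact.primary
  rule R1 violated at codes
  rule R3 violated at contact.archived
  rule R1 violated at contact.primary
  rule R1 violated at height
  => forward verdict for Session: BREAKING, 4 violation(s)
remaining Session differences; none change what is asked:
  removed field height from record Session -> fires only in the backward direction of Session, which is not asked here
  added field version to record Session: required int32, tag 19, default 1 (in v2 it sits immediately before locale) -> fires only in the backward direction of Session, which is not asked here


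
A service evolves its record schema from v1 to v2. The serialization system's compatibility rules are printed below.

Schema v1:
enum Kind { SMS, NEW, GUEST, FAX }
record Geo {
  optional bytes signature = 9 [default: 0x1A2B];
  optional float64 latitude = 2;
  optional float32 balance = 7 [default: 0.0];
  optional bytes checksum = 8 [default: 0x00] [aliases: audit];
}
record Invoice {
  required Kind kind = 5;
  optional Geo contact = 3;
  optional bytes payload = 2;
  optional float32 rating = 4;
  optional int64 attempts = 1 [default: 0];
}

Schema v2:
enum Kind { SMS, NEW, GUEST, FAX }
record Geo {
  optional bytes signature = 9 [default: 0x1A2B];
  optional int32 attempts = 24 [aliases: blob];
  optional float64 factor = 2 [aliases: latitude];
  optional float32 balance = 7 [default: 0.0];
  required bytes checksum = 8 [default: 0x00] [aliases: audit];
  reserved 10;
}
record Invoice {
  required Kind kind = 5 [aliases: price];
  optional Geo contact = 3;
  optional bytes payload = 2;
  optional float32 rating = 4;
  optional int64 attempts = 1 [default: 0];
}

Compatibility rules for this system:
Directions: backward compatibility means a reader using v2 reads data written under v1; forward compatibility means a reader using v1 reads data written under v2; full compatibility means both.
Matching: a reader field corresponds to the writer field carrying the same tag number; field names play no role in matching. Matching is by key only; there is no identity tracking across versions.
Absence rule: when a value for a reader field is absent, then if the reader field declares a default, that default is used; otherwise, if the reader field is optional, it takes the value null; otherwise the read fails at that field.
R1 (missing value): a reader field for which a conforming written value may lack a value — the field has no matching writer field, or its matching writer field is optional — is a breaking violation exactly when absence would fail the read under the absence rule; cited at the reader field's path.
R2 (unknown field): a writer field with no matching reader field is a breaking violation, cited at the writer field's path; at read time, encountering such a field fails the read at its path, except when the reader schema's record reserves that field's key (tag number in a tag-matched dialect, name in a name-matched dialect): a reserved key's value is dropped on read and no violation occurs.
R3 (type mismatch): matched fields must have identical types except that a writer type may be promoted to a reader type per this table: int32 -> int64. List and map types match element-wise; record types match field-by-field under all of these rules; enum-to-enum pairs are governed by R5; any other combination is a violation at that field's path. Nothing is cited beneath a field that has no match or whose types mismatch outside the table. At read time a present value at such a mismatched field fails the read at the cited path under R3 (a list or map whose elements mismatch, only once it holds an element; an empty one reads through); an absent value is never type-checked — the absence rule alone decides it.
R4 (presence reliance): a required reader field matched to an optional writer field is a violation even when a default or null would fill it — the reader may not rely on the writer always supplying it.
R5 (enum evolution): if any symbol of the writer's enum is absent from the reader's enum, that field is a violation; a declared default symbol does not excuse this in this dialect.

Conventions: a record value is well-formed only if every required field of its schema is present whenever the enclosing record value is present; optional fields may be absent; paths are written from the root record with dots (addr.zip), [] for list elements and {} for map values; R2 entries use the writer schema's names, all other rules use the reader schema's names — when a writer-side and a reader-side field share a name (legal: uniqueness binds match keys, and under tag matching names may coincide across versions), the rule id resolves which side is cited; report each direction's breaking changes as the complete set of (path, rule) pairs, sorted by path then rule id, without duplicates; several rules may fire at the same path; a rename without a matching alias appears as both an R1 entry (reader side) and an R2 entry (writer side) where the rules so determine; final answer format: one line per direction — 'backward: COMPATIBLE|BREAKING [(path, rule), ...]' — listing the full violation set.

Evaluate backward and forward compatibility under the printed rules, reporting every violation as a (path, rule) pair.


backward: BREAKING [(contact.checksum, R4)]; forward: BREAKING [(contact.attempts, R2)]

arrows below run writer -> reader for Invoice
backward for Invoice (reader v2, writer v1):
  kind: Kind -> Kind, writer required; from kind
  contact: Geo -> Geo, writer optional; from contact
  payload: bytes -> bytes, writer optional; from payload
  rating: float32 -> float32, writer optional; from rating
  attempts: int64 -> int64, writer optional; from attempts
  contact.signature: bytes -> bytes, writer optional; from contact.signature
  contact.attempts: no writer match
  contact.factor: float64 -> float64, writer optional; from contact.latitude
  contact.balance: float32 -> float32, writer optional; from contact.balance
  contact.checksum: bytes -> bytes, writer optional; from contact.checksum
  breaking: (contact.checksum, R4)
  => backward verdict for Invoice: BREAKING, 1 violation(s)
forward for Invoice (reader v1, writer v2):
  kind: Kind -> Kind, writer required; from kind
  contact: Geo -> Geo, writer optional; from contact
  payload: bytes -> bytes, writer optional; from payload
  rating: float32 -> float32, writer optional; from rating
  attempts: int64 -> int64, writer optional; from attempts
  contact.signature: bytes -> bytes, writer optional; from contact.signature
  contact.latitude: float64 -> float64, writer optional; from contact.factor
  contact.balance: float32 -> float32, writer optional; from contact.balance
  contact.checksum: bytes -> bytes, writer required; from contact.checksum
  writer field contact.attempts has no reader counterpart
  breaking: (contact.attempts, R2)
  => forward verdict for Invoice: BREAKING, 1 violation(s)


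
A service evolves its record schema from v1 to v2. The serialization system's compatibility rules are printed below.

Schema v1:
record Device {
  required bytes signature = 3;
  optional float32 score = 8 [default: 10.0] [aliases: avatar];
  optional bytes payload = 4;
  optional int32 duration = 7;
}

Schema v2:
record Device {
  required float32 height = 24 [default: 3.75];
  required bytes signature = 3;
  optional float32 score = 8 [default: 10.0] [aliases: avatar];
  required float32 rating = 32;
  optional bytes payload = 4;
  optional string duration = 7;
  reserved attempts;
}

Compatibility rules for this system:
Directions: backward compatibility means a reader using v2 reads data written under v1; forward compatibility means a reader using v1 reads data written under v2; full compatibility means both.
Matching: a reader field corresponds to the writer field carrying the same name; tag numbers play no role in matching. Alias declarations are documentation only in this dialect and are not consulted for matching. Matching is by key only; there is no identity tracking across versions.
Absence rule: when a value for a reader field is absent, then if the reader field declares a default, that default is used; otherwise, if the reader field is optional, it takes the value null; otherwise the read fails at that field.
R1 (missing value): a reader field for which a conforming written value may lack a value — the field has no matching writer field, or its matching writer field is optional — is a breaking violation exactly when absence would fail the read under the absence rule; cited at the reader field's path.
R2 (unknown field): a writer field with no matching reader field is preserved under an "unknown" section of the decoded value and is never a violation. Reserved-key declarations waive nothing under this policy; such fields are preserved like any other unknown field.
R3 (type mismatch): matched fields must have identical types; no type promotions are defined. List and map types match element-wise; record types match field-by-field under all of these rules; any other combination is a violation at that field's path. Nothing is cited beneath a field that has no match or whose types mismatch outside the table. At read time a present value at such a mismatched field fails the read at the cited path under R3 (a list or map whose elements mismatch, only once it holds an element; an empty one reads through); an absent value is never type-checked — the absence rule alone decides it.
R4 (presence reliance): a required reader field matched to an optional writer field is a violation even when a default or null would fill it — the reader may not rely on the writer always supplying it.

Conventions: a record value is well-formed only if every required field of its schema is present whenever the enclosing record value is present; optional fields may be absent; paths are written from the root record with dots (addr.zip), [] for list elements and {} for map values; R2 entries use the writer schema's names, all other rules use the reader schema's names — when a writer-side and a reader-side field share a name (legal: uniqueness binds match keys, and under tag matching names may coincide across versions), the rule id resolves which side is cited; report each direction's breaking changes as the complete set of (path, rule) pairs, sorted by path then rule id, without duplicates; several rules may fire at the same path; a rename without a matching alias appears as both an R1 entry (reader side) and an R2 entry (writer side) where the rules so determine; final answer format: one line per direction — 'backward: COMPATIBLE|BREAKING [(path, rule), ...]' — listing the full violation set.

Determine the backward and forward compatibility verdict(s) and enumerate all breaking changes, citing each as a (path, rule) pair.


in Device below, arrows point writer -> reader
checking backward for Device: reader v2 against writer v1:
  height: no writer-side match
  writer required, bytes -> bytes: reader signature maps from writer signature
  writer optional, float32 -> float32: reader score maps from writer score
  rating: no writer-side match
  writer optional, bytes -> bytes: reader payload maps from writer payload
  writer optional, int32 -> string: reader duration maps from writer duration
  rule R3 violated at duration
  rule R1 violated at rating
  backward on Device therefore BREAKING (2)
checking forward for Device: reader v1 against writer v2:
  writer required, bytes -> bytes: reader signature maps from writer signature
  writer optional, float32 -> float32: reader score maps from writer score
  writer optional, bytes -> bytes: reader payload maps from writer payload
  writer optional, string -> int32: reader duration maps from writer duration
  height (writer side), unknown to reader
  rating (writer side), unknown to reader
  rule R3 violated at duration
  forward on Device therefore BREAKING (1)

backward: BREAKING [(duration, R3), (rating, R1)]; forward: BREAKING [(duration, R3)]


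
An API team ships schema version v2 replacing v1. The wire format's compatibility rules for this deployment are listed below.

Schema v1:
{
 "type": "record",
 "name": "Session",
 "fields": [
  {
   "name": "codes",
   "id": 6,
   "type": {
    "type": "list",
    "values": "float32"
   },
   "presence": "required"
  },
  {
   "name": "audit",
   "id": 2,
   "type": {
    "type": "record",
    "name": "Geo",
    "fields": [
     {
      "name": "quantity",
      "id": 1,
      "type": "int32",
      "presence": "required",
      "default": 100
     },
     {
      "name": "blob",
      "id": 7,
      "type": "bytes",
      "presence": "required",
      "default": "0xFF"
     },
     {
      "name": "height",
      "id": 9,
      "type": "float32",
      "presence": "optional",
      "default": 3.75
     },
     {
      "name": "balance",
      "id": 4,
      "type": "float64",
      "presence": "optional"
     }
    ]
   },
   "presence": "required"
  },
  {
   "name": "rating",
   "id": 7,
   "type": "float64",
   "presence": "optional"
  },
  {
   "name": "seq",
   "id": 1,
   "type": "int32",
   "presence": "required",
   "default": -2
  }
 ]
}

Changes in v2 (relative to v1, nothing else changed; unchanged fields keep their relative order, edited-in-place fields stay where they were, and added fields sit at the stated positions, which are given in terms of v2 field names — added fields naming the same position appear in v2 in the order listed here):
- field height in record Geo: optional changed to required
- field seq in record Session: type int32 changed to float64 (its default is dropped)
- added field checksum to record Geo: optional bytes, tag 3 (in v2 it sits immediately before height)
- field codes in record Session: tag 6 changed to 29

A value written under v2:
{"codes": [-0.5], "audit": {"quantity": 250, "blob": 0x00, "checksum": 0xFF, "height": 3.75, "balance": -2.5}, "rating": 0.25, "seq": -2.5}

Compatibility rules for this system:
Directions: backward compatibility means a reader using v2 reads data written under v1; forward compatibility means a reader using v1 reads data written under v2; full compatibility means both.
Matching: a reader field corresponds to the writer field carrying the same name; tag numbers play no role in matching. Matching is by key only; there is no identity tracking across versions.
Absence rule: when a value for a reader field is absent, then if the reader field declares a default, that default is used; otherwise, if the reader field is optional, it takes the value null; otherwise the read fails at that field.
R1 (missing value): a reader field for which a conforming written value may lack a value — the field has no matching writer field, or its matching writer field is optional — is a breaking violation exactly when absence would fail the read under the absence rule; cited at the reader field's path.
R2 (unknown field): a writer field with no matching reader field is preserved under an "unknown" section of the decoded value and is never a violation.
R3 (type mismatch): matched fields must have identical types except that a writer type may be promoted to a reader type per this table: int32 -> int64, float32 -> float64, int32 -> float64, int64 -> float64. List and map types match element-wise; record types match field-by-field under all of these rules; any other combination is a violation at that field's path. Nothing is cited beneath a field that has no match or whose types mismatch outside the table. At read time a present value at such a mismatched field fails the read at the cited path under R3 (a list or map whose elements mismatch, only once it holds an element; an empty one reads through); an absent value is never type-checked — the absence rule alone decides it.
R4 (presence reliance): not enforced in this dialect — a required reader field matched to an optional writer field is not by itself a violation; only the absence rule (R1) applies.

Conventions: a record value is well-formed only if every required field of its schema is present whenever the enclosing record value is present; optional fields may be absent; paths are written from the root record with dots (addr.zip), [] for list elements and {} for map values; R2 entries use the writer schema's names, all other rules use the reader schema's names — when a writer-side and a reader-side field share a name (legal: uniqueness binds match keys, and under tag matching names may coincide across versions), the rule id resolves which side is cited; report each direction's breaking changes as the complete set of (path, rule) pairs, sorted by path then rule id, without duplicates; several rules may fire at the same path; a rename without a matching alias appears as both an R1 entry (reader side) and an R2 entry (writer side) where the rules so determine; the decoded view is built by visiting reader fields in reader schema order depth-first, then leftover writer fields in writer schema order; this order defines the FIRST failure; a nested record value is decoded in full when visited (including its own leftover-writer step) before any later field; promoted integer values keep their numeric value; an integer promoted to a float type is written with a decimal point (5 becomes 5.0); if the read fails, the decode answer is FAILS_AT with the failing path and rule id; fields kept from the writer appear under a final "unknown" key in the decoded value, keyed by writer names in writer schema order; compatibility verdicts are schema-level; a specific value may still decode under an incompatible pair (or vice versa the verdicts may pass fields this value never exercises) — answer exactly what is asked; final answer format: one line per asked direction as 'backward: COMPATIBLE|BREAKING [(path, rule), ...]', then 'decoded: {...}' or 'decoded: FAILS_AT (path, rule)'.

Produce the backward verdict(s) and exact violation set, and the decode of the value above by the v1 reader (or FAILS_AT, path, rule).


the writer's type comes first in each Session pair
backward pass over Session, reader schema v2, writer schema v1:
  list<float32> -> list<float32>, writer required: codes aligns to codes
  Geo -> Geo, writer required: audit aligns to audit
  float64 -> float64, writer optional: rating aligns to rating
  int32 -> float64, writer required: seq aligns to seq
  int32 -> int32, writer required: audit.quantity aligns to audit.quantity
  bytes -> bytes, writer required: audit.blob aligns to audit.blob
  no writer field matches reader audit.checksum
  float32 -> float32, writer optional: audit.height aligns to audit.height
  float64 -> float64, writer optional: audit.balance aligns to audit.balance
  nothing fires on Session: backward is COMPATIBLE
migrating the Session value to v1:
  codes := [-0.5]
  audit.quantity := 250
  audit.blob := 0x00
  audit.height := 3.75
  audit.balance := -2.5
  writer audit.checksum: kept under "unknown"
  rating := 0.25
  read fails at seq under R3
  => FAILS_AT (seq, R3)
ruling out the remaining Session differences:
  field height in record Geo: optional changed to required -> fires no rule on Session, leaving the asked answer as it is
  added field checksum to record Geo: optional bytes, tag 3 (in v2 it sits immediately before height) -> fires no rule on Session, leaving the asked answer as it is
  field codes in record Session: tag 6 changed to 29 -> fires no rule on Session, leaving the asked answer as it is

backward: COMPATIBLE []; decoded: FAILS_AT (seq, R3)


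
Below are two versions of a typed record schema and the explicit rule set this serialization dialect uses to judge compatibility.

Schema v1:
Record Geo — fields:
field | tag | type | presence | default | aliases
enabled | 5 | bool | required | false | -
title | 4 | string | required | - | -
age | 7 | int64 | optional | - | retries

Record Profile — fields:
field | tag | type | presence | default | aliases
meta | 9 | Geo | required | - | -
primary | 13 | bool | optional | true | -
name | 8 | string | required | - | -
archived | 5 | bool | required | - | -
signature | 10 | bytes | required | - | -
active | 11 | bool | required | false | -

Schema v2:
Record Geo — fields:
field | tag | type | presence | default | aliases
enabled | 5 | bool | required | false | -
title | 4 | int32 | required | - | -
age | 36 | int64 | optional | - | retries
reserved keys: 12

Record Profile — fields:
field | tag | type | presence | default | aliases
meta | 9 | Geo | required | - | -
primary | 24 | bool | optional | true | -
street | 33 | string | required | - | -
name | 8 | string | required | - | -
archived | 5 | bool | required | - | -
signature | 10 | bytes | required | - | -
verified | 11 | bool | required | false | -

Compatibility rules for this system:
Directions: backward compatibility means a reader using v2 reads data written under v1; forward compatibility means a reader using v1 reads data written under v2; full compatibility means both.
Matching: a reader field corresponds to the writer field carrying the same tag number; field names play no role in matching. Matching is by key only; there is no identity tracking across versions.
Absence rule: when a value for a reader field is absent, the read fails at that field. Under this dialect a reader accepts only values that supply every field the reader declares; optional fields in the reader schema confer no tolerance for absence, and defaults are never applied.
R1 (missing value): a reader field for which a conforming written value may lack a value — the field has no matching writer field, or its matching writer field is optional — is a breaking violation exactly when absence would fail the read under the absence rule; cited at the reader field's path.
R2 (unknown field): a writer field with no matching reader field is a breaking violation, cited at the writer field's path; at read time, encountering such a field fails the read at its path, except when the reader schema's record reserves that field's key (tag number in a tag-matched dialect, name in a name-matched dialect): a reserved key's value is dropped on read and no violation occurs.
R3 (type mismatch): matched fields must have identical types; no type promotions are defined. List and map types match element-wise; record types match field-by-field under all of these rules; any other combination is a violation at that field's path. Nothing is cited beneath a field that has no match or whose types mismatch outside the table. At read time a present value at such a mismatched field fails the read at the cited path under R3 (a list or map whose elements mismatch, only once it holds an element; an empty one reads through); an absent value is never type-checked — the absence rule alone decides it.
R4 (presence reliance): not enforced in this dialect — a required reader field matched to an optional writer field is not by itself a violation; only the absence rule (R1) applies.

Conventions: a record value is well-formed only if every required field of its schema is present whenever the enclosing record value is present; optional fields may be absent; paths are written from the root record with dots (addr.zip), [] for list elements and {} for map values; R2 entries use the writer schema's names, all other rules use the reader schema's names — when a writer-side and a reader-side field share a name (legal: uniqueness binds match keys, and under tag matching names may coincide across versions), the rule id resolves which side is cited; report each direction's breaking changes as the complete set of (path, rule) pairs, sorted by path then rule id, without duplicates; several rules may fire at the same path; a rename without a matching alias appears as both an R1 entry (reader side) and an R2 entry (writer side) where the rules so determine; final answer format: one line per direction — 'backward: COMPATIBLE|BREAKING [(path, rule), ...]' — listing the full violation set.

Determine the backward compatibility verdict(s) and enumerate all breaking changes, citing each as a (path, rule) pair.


backward: BREAKING [(meta.age, R1), (meta.age, R2), (meta.title, R3), (primary, R1), (primary, R2), (street, R1)]

each type pair in Profile: writer, then reader
backward pass over Profile, reader schema v2, writer schema v1:
  Geo -> Geo, writer required: meta aligns to meta
  primary: no writer-side match
  street: no writer-side match
  string -> string, writer required: name aligns to name
  bool -> bool, writer required: archived aligns to archived
  bytes -> bytes, writer required: signature aligns to signature
  bool -> bool, writer required: verified aligns to active
  writer field primary has no reader counterpart
  bool -> bool, writer required: meta.enabled aligns to meta.enabled
  string -> int32, writer required: meta.title aligns to meta.title
  meta.age: no writer-side match
  writer field meta.age has no reader counterpart
  R1 fires at meta.age
  R2 fires at meta.age
  R3 fires at meta.title
  R1 fires at primary
  R2 fires at primary
  R1 fires at street
  => backward verdict for Profile: BREAKING, 6 violation(s)
the rest of the Profile diff is inert for this question:
  renamed field active to verified in record Profile -> triggers nothing under Profile's printed rules — same verdict


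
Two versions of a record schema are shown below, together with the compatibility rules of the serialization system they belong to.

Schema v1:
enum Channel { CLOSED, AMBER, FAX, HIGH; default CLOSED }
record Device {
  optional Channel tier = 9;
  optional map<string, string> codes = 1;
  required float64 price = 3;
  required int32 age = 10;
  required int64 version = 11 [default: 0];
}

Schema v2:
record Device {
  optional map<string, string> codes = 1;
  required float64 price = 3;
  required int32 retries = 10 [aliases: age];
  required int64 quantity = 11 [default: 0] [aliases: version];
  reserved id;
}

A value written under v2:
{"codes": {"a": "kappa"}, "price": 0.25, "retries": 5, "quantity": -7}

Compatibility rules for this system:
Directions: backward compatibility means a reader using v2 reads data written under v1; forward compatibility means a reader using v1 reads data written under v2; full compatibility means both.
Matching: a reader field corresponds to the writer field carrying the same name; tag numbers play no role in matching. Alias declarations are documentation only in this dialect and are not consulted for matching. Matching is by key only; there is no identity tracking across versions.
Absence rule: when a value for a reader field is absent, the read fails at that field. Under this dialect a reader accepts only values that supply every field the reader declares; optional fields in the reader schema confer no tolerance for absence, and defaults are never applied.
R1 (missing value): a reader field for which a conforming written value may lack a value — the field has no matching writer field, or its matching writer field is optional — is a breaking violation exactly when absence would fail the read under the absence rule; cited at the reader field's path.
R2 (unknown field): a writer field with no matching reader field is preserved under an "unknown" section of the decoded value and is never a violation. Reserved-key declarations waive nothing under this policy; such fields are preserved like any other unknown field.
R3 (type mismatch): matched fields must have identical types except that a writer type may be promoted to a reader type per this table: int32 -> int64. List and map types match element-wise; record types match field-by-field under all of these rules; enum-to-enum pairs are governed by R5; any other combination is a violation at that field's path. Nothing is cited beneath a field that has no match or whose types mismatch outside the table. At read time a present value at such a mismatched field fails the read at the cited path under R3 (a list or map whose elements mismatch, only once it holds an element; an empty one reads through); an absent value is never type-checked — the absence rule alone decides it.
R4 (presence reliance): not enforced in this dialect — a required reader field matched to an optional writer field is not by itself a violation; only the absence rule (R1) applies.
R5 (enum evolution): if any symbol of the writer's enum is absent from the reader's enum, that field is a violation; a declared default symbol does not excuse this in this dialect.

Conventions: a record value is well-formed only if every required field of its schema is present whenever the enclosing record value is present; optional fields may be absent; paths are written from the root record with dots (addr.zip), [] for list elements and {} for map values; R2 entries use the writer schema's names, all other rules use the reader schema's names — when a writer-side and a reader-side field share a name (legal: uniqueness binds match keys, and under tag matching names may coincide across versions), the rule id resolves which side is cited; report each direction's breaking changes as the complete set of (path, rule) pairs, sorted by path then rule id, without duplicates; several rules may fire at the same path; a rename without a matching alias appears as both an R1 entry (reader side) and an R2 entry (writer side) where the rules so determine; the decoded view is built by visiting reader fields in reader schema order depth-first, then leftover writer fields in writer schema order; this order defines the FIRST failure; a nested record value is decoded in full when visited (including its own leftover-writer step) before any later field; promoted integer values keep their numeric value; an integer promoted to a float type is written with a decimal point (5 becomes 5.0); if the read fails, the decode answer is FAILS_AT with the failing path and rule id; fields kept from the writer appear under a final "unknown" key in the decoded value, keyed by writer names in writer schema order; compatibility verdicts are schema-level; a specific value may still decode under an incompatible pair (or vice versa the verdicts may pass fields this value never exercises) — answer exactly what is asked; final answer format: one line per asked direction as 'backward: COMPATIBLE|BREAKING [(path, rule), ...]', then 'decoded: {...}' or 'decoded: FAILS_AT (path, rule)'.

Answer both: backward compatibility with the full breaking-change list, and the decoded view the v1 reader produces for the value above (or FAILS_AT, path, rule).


the writer's type comes first in each Device pair
backward on Device — v2 reading data written by v1:
  codes: map<string, string> -> map<string, string>, writer optional; from codes
  price: float64 -> float64, writer required; from price
  no writer field matches reader retries
  no writer field matches reader quantity
  writer field tier has no reader counterpart
  writer field age has no reader counterpart
  writer field version has no reader counterpart
  breaking: (codes, R1)
  breaking: (quantity, R1)
  breaking: (retries, R1)
  => 3 violation(s): backward is BREAKING for Device
decoding the Device value with the v1 reader:
  read fails at tier under R1 (no fill)
  => FAILS_AT (tier, R1)

backward: BREAKING [(codes, R1), (quantity, R1), (retries, R1)]; decoded: FAILS_AT (tier, R1)
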